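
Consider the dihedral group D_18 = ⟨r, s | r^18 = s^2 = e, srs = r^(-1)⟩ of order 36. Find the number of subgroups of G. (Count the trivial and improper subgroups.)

|G| = 36, so by Lagrange every subgroup order divides 36. Divisors: 1, 2, 3, 4, 6, 9, 12, 18, 36.
Subgroups by order — order 1: 1; order 2: 19; order 3: 1; order 4: 9; order 6: 7; order 9: 1; order 12: 3; order 18: 3; order 36: 1.
Total: 1 + 19 + 1 + 9 + 7 + 1 + 3 + 3 + 1 = 45.

45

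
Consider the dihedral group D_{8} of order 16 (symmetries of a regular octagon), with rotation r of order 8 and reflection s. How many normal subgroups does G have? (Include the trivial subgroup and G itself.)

G has 19 subgroups. Checking conjugation-invariance by order — order 1: 1/1 normal; order 2: 1/9 normal; order 4: 1/5 normal; order 8: 3/3 normal; order 16: 1/1 normal.
Total normal subgroups: 7.

7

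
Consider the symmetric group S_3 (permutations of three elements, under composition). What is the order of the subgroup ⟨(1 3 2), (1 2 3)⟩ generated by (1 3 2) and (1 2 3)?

3

|⟨(1 3 2)⟩| = 3 and |⟨(1 2 3)⟩| = 3, so |H| is a multiple of lcm(3, 3) = 3 and divides |G| = 6.
Closing under the operation: H = {e, (1 2 3), (1 3 2)}, so |H| = 3.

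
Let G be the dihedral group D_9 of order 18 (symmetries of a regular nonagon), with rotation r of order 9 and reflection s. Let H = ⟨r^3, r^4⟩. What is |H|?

9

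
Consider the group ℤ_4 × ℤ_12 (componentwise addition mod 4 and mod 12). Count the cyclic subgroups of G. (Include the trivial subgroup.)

20

A cyclic subgroup of order d is generated by each of its φ(d) elements of order d, so the cyclic subgroups of order d number (#elements of order d)/φ(d).
Cyclic subgroups by order — order 1: 1; order 2: 3; order 3: 1; order 4: 6; order 6: 3; order 12: 6.
Total: 20.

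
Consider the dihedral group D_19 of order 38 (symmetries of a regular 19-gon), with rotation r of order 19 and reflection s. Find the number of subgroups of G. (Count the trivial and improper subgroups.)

|G| = 38, so by Lagrange every subgroup order divides 38. Divisors: 1, 2, 19, 38.
Subgroups by order — order 1: 1; order 2: 19; order 19: 1; order 38: 1.
Total: 1 + 19 + 1 + 1 = 22.

22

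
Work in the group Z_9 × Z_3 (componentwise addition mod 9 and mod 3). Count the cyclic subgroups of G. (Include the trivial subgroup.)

8

Group the elements of G by the cyclic subgroup they generate; each cyclic subgroup of order d accounts for φ(d) elements.
Cyclic subgroups by order — order 1: 1; order 3: 4; order 9: 3.
Total: 8.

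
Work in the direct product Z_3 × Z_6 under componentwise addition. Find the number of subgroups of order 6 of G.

4

|G| = 18 and 6 | 18, so subgroups of order 6 are possible by Lagrange.
The subgroups of order 6 are: {(0,0), (0,1), (0,2), (0,3), (0,4), (0,5)}; {(0,0), (0,3), (1,0), (1,3), (2,0), (2,3)}; {(0,0), (0,3), (1,1), (1,4), (2,2), (2,5)}; {(0,0), (0,3), (1,2), (1,5), (2,1), (2,4)}.
So G has 4 subgroups of order 6.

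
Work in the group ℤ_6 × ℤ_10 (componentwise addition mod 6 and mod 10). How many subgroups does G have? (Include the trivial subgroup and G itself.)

20

|G| = 60, so by Lagrange every subgroup order divides 60. Divisors: 1, 2, 3, 4, 5, 6, 10, 12, 15, 20, 30, 60.
Subgroups by order — order 1: 1; order 2: 3; order 3: 1; order 4: 1; order 5: 1; order 6: 3; order 10: 3; order 12: 1; order 15: 1; order 20: 1; order 30: 3; order 60: 1.
Total: 1 + 3 + 1 + 1 + 1 + 3 + 3 + 1 + 1 + 1 + 3 + 1 = 20.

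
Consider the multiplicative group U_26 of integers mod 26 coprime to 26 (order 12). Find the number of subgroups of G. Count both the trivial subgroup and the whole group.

|G| = 12, so by Lagrange every subgroup order divides 12. Divisors: 1, 2, 3, 4, 6, 12.
Subgroups by order — order 1: 1; order 2: 1; order 3: 1; order 4: 1; order 6: 1; order 12: 1.
Total: 1 + 1 + 1 + 1 + 1 + 1 = 6.

6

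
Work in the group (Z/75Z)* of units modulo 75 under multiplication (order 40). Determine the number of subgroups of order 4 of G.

3

|G| = 40 and 4 | 40, so subgroups of order 4 are possible by Lagrange.
The subgroups of order 4 are: {1, 26, 49, 74}; {1, 32, 49, 68}; {1, 7, 43, 49}.
So G has 3 subgroups of order 4.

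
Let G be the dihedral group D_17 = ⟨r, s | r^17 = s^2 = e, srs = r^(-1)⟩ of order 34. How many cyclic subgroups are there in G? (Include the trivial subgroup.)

19

A cyclic subgroup of order d is generated by each of its φ(d) elements of order d, so the cyclic subgroups of order d number (#elements of order d)/φ(d).
Cyclic subgroups by order — order 1: 1; order 2: 17; order 17: 1.
Total: 19.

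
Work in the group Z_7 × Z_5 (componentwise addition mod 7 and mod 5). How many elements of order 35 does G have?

An element (a,b) has order lcm(ord(a), ord(b)); count pairs with lcm equal to 35.
Enumerating gives 24 such elements.

24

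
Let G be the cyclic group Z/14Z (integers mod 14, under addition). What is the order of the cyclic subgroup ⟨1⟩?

14

In Z/14Z, the order of an element a is n/gcd(a, n).
gcd(1, 14) = 1, so |⟨1⟩| = 14/1 = 14.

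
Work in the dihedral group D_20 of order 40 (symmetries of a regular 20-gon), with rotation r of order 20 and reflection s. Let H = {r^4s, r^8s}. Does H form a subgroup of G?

No

The identity e ∉ H, so H is not a subgroup.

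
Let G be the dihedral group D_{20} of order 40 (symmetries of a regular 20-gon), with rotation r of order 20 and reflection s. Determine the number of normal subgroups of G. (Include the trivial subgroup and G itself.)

9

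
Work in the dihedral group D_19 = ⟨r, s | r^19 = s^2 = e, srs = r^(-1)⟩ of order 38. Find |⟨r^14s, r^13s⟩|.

38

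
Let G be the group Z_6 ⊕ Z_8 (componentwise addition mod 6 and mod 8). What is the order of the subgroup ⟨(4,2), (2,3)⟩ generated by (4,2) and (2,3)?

|⟨(4,2)⟩| = 12 and |⟨(2,3)⟩| = 24, so |H| is a multiple of lcm(12, 24) = 24 and divides |G| = 48.
Closing under the operation: H = {(0,0), (0,1), (0,2), (0,3), (0,4), (0,5), (0,6), (0,7), (2,0), (2,1), (2,2), (2,3), (2,4), (2,5), (2,6), (2,7), (4,0), (4,1), (4,2), (4,3), (4,4), (4,5), (4,6), (4,7)}, so |H| = 24.

24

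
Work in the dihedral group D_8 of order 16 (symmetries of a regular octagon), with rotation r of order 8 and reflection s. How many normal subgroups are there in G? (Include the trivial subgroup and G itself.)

7

G has 19 subgroups. Checking conjugation-invariance by order — order 1: 1/1 normal; order 2: 1/9 normal; order 4: 1/5 normal; order 8: 3/3 normal; order 16: 1/1 normal.
Total normal subgroups: 7.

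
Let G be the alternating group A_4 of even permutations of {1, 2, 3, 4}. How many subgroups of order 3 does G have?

4

|G| = 12 and 3 | 12, so subgroups of order 3 are possible by Lagrange.
The subgroups of order 3 are: {e, (1 2 3), (1 3 2)}; {e, (1 2 4), (1 4 2)}; {e, (1 3 4), (1 4 3)}; {e, (2 3 4), (2 4 3)}.
So G has 4 subgroups of order 3.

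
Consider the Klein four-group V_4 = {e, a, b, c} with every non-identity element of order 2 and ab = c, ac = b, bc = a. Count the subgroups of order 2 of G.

|G| = 4 and 2 | 4, so subgroups of order 2 are possible by Lagrange.
The subgroups of order 2 are: {e, a}; {e, b}; {e, c}.
So G has 3 subgroups of order 2.

3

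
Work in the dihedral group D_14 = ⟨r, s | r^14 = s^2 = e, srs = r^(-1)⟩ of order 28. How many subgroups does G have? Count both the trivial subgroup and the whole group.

28

|G| = 28, so by Lagrange every subgroup order divides 28. Divisors: 1, 2, 4, 7, 14, 28.
Subgroups by order — order 1: 1; order 2: 15; order 4: 7; order 7: 1; order 14: 3; order 28: 1.
Total: 1 + 15 + 7 + 1 + 3 + 1 = 28.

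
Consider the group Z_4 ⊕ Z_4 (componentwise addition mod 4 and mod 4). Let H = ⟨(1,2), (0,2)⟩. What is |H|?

8

|⟨(1,2)⟩| = 4 and |⟨(0,2)⟩| = 2, so |H| is a multiple of lcm(4, 2) = 4 and divides |G| = 16.
Closing under the operation: H = {(0,0), (0,2), (1,0), (1,2), (2,0), (2,2), (3,0), (3,2)}, so |H| = 8.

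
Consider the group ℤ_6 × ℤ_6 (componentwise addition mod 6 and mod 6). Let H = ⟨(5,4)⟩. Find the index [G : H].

|⟨(5,4)⟩| = 6 and |G| = 36.
By Lagrange, [G : H] = |G|/|H| = 36/6 = 6.

6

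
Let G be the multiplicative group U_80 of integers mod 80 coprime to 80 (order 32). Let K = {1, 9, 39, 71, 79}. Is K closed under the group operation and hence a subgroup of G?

|K| = 5 does not divide |G| = 32, so by Lagrange K is not a subgroup.

No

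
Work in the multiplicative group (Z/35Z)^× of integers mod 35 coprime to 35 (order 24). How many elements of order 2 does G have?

The elements of order 2 are: 6, 29, 34.
That's 3.

3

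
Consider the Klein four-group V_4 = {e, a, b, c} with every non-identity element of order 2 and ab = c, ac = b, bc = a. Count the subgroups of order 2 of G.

3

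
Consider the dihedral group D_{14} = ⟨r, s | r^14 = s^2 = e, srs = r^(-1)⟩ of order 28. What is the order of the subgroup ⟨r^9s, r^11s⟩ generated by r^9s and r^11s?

|⟨r^9s⟩| = 2 and |⟨r^11s⟩| = 2, so |H| is a multiple of lcm(2, 2) = 2 and divides |G| = 28.
Closing under the operation: H = {e, r^2, r^4, r^6, r^8, r^10, r^12, rs, r^3s, r^5s, r^7s, r^9s, r^11s, r^13s}, so |H| = 14.

14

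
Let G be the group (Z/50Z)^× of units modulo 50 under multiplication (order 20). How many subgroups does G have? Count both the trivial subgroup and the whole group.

6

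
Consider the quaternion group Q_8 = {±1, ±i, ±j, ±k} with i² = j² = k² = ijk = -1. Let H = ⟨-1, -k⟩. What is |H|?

|⟨-1⟩| = 2 and |⟨-k⟩| = 4, so |H| is a multiple of lcm(2, 4) = 4 and divides |G| = 8.
Closing under the operation: H = {1, -1, k, -k}, so |H| = 4.

4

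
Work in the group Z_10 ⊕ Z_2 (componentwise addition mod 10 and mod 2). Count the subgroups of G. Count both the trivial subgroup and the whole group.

|G| = 20, so by Lagrange every subgroup order divides 20. Divisors: 1, 2, 4, 5, 10, 20.
Subgroups by order — order 1: 1; order 2: 3; order 4: 1; order 5: 1; order 10: 3; order 20: 1.
Total: 1 + 3 + 1 + 1 + 3 + 1 = 10.

10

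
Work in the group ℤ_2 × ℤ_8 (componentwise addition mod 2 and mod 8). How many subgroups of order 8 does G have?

3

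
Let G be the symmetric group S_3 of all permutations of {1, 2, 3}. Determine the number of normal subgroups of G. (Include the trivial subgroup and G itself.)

G has 6 subgroups. Checking conjugation-invariance by order — order 1: 1/1 normal; order 2: 0/3 normal; order 3: 1/1 normal; order 6: 1/1 normal.
Total normal subgroups: 3.

3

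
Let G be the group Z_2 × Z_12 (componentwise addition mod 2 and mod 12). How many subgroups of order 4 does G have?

3

|G| = 24 and 4 | 24, so subgroups of order 4 are possible by Lagrange.
The subgroups of order 4 are: {(0,0), (0,3), (0,6), (0,9)}; {(0,0), (0,6), (1,0), (1,6)}; {(0,0), (0,6), (1,3), (1,9)}.
So G has 3 subgroups of order 4.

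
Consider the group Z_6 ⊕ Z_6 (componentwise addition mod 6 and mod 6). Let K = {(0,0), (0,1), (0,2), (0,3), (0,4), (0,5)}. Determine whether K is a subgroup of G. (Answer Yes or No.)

Yes

|K| = 6 divides |G| = 36, consistent with Lagrange.
K contains the identity, every element's inverse is in K, and K is closed under +: it is a subgroup.
In fact K = ⟨(0,1)⟩.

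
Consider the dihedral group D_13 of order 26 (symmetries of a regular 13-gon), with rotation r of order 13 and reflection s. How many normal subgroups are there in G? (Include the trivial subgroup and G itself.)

G has 16 subgroups. Checking conjugation-invariance by order — order 1: 1/1 normal; order 2: 0/13 normal; order 13: 1/1 normal; order 26: 1/1 normal.
Total normal subgroups: 3.

3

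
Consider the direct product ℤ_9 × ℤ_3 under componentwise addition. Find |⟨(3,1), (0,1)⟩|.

9

|⟨(3,1)⟩| = 3 and |⟨(0,1)⟩| = 3, so |H| is a multiple of lcm(3, 3) = 3 and divides |G| = 27.
Closing under the operation: H = {(0,0), (0,1), (0,2), (3,0), (3,1), (3,2), (6,0), (6,1), (6,2)}, so |H| = 9.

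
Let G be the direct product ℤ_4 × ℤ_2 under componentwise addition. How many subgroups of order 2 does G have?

3

|G| = 8 and 2 | 8, so subgroups of order 2 are possible by Lagrange.
The subgroups of order 2 are: {(0,0), (0,1)}; {(0,0), (2,0)}; {(0,0), (2,1)}.
So G has 3 subgroups of order 2.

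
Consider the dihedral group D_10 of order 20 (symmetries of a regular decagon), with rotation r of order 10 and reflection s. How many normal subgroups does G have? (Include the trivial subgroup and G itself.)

G has 22 subgroups. Checking conjugation-invariance by order — order 1: 1/1 normal; order 2: 1/11 normal; order 4: 0/5 normal; order 5: 1/1 normal; order 10: 3/3 normal; order 20: 1/1 normal.
Total normal subgroups: 7.

7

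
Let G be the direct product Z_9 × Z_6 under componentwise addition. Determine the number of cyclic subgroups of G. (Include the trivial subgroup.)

Group the elements of G by the cyclic subgroup they generate; each cyclic subgroup of order d accounts for φ(d) elements.
Cyclic subgroups by order — order 1: 1; order 2: 1; order 3: 4; order 6: 4; order 9: 3; order 18: 3.
Total: 16.

16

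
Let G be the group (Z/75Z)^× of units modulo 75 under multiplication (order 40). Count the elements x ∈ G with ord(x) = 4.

The elements of order 4 are: 7, 32, 43, 68.
That's 4.

4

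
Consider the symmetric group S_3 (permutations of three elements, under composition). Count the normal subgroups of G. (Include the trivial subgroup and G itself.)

3

G has 6 subgroups. Checking conjugation-invariance by order — order 1: 1/1 normal; order 2: 0/3 normal; order 3: 1/1 normal; order 6: 1/1 normal.
Total normal subgroups: 3.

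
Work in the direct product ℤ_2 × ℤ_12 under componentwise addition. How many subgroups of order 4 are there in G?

|G| = 24 and 4 | 24, so subgroups of order 4 are possible by Lagrange.
The subgroups of order 4 are: {(0,0), (0,3), (0,6), (0,9)}; {(0,0), (0,6), (1,0), (1,6)}; {(0,0), (0,6), (1,3), (1,9)}.
So G has 3 subgroups of order 4.

3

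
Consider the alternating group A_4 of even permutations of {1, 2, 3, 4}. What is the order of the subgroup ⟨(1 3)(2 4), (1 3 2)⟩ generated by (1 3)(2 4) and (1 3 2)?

12

|⟨(1 3)(2 4)⟩| = 2 and |⟨(1 3 2)⟩| = 3, so |H| is a multiple of lcm(2, 3) = 6 and divides |G| = 12.
Closing {(1 3)(2 4), (1 3 2)} under the group operation gives all of G, so |H| = 12.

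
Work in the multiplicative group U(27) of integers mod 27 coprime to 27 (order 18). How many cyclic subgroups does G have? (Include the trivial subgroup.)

Each element a generates a cyclic subgroup ⟨a⟩; distinct elements may generate the same one (a cyclic group of order d has φ(d) generators).
Cyclic subgroups by order — order 1: 1; order 2: 1; order 3: 1; order 6: 1; order 9: 1; order 18: 1.
Total: 6.

6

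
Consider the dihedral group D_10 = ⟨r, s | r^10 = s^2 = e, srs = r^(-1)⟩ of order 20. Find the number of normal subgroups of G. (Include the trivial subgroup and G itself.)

7

G has 22 subgroups. Checking conjugation-invariance by order — order 1: 1/1 normal; order 2: 1/11 normal; order 4: 0/5 normal; order 5: 1/1 normal; order 10: 3/3 normal; order 20: 1/1 normal.
Total normal subgroups: 7.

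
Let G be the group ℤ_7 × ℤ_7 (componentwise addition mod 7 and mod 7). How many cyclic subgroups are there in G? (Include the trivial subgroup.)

A cyclic subgroup of order d is generated by each of its φ(d) elements of order d, so the cyclic subgroups of order d number (#elements of order d)/φ(d).
Cyclic subgroups by order — order 1: 1; order 7: 8.
Total: 9.

9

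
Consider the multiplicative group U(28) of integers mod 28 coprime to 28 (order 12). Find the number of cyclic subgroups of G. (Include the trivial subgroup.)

8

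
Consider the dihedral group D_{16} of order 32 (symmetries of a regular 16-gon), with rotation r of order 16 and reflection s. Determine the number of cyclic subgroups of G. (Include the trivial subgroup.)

21

Group the elements of G by the cyclic subgroup they generate; each cyclic subgroup of order d accounts for φ(d) elements.
Cyclic subgroups by order — order 1: 1; order 2: 17; order 4: 1; order 8: 1; order 16: 1.
Total: 21.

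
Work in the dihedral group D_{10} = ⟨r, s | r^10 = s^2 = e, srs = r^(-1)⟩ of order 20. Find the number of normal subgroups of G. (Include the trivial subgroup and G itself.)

7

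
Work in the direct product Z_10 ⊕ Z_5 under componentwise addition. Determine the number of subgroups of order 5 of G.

|G| = 50 and 5 | 50, so subgroups of order 5 are possible by Lagrange.
The subgroups of order 5 are: {(0,0), (0,1), (0,2), (0,3), (0,4)}; {(0,0), (2,0), (4,0), (6,0), (8,0)}; {(0,0), (2,1), (4,2), (6,3), (8,4)}; {(0,0), (2,2), (4,4), (6,1), (8,3)}; … (6 in all).
So G has 6 subgroups of order 5.

6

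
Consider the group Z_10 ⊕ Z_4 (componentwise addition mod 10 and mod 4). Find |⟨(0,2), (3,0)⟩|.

20

|⟨(0,2)⟩| = 2 and |⟨(3,0)⟩| = 10, so |H| is a multiple of lcm(2, 10) = 10 and divides |G| = 40.
Closing under the operation: H = {(0,0), (0,2), (1,0), (1,2), (2,0), (2,2), (3,0), (3,2), (4,0), (4,2), (5,0), (5,2), (6,0), (6,2), (7,0), (7,2), (8,0), (8,2), (9,0), (9,2)}, so |H| = 20.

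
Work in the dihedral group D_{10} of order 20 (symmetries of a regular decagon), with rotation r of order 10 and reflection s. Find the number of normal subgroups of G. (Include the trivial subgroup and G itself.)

G has 22 subgroups. Checking conjugation-invariance by order — order 1: 1/1 normal; order 2: 1/11 normal; order 4: 0/5 normal; order 5: 1/1 normal; order 10: 3/3 normal; order 20: 1/1 normal.
Total normal subgroups: 7.

7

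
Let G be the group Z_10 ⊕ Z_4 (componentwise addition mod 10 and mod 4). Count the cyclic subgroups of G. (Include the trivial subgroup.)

Group the elements of G by the cyclic subgroup they generate; each cyclic subgroup of order d accounts for φ(d) elements.
Cyclic subgroups by order — order 1: 1; order 2: 3; order 4: 2; order 5: 1; order 10: 3; order 20: 2.
Total: 12.

12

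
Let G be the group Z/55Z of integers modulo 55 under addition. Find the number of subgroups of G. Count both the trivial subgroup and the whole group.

4

Subgroups of the cyclic group Z/55Z correspond bijectively to divisors of 55.
Divisors of 55: 1, 5, 11, 55.
So Z/55Z has 4 subgroups.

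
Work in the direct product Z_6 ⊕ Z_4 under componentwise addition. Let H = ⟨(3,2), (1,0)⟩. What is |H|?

|⟨(3,2)⟩| = 2 and |⟨(1,0)⟩| = 6, so |H| is a multiple of lcm(2, 6) = 6 and divides |G| = 24.
Closing under the operation: H = {(0,0), (0,2), (1,0), (1,2), (2,0), (2,2), (3,0), (3,2), (4,0), (4,2), (5,0), (5,2)}, so |H| = 12.

12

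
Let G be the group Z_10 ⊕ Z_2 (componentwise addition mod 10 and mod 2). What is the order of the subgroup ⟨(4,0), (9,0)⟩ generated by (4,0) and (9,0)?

|⟨(4,0)⟩| = 5 and |⟨(9,0)⟩| = 10, so |H| is a multiple of lcm(5, 10) = 10 and divides |G| = 20.
Closing under the operation: H = {(0,0), (1,0), (2,0), (3,0), (4,0), (5,0), (6,0), (7,0), (8,0), (9,0)}, so |H| = 10.

10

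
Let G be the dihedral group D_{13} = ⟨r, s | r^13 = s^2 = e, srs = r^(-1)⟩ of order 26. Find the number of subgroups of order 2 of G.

13

|G| = 26 and 2 | 26, so subgroups of order 2 are possible by Lagrange.
The subgroups of order 2 are: {e, r^10s}; {e, r^11s}; {e, r^12s}; {e, r^2s}; … (13 in all).
So G has 13 subgroups of order 2.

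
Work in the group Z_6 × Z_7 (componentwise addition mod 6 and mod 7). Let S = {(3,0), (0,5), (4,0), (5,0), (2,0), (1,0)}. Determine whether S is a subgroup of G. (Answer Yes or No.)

The identity (0,0) ∉ S, so S is not a subgroup.

No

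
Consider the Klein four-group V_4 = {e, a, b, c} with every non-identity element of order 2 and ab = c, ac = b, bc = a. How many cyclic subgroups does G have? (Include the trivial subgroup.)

Group the elements of G by the cyclic subgroup they generate; each cyclic subgroup of order d accounts for φ(d) elements.
Cyclic subgroups by order — order 1: 1; order 2: 3.
Total: 4.

4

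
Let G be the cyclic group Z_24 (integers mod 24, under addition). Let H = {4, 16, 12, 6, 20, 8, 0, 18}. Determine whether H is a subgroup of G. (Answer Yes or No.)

No

Closure fails: 4 + 6 = 10 ∉ H. So H is not a subgroup.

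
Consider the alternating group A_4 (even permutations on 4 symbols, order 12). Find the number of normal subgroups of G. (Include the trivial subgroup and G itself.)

3

G has 10 subgroups. Checking conjugation-invariance by order — order 1: 1/1 normal; order 2: 0/3 normal; order 3: 0/4 normal; order 4: 1/1 normal; order 12: 1/1 normal.
Total normal subgroups: 3.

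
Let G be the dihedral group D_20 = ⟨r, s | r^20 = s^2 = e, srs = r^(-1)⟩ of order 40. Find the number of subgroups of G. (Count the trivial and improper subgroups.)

48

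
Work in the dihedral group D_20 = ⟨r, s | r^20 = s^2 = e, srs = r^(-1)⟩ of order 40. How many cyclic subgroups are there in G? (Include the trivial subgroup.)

26

Group the elements of G by the cyclic subgroup they generate; each cyclic subgroup of order d accounts for φ(d) elements.
Cyclic subgroups by order — order 1: 1; order 2: 21; order 4: 1; order 5: 1; order 10: 1; order 20: 1.
Total: 26.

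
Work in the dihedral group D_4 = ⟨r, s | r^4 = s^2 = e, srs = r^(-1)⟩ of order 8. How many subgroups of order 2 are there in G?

|G| = 8 and 2 | 8, so subgroups of order 2 are possible by Lagrange.
The subgroups of order 2 are: {e, r^2}; {e, r^2s}; {e, r^3s}; {e, rs}; … (5 in all).
So G has 5 subgroups of order 2.

5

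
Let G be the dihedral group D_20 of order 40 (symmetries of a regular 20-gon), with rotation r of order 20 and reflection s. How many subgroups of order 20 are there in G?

3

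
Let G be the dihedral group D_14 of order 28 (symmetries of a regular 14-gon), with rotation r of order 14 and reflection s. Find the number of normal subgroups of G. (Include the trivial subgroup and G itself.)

7

G has 28 subgroups. Checking conjugation-invariance by order — order 1: 1/1 normal; order 2: 1/15 normal; order 4: 0/7 normal; order 7: 1/1 normal; order 14: 3/3 normal; order 28: 1/1 normal.
Total normal subgroups: 7.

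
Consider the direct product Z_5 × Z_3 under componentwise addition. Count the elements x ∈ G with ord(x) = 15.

8

An element (a,b) has order lcm(ord(a), ord(b)); count pairs with lcm equal to 15.
Enumerating gives 8 such elements.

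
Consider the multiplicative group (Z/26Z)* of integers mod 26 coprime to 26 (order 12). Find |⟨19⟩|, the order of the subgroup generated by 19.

12

Compute successive powers of 19 mod 26: 19, 23, 21, 9, 15, 25, 7, 3, …; 19^12 ≡ 1 (mod 26).
So |⟨19⟩| = 12.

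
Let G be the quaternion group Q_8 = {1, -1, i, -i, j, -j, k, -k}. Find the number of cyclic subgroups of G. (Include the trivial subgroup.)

Group the elements of G by the cyclic subgroup they generate; each cyclic subgroup of order d accounts for φ(d) elements.
Cyclic subgroups by order — order 1: 1; order 2: 1; order 4: 3.
Total: 5.

5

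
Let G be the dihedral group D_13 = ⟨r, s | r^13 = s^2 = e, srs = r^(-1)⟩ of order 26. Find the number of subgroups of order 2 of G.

|G| = 26 and 2 | 26, so subgroups of order 2 are possible by Lagrange.
The subgroups of order 2 are: {e, r^10s}; {e, r^11s}; {e, r^12s}; {e, r^2s}; … (13 in all).
So G has 13 subgroups of order 2.

13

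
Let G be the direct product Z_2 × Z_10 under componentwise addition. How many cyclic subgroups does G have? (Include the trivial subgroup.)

Each element a generates a cyclic subgroup ⟨a⟩; distinct elements may generate the same one (a cyclic group of order d has φ(d) generators).
Cyclic subgroups by order — order 1: 1; order 2: 3; order 5: 1; order 10: 3.
Total: 8.

8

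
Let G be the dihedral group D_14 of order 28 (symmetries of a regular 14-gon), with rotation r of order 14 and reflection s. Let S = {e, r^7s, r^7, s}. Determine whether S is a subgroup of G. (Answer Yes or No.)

Yes

|S| = 4 divides |G| = 28, consistent with Lagrange.
S contains the identity, every element's inverse is in S, and S is closed under ·: it is a subgroup.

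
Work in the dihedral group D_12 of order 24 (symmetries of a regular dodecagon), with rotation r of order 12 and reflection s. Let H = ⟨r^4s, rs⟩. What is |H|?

8

|⟨r^4s⟩| = 2 and |⟨rs⟩| = 2, so |H| is a multiple of lcm(2, 2) = 2 and divides |G| = 24.
Closing under the operation: H = {e, r^3, r^6, r^9, rs, r^4s, r^7s, r^10s}, so |H| = 8.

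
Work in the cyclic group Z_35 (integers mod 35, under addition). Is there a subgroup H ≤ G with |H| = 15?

No

15 does not divide |G| = 35, so by Lagrange no subgroup of order 15 exists.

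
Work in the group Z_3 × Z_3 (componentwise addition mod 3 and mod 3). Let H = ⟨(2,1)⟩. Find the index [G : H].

|⟨(2,1)⟩| = 3 and |G| = 9.
By Lagrange, [G : H] = |G|/|H| = 9/3 = 3.

3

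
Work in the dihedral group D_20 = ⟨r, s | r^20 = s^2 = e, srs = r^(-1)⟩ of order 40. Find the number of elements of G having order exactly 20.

The elements of order 20 are: r, r^3, r^7, r^9, r^11, r^13, r^17, r^19.
That's 8.

8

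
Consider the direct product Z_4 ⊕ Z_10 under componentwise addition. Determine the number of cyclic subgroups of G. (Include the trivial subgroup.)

Group the elements of G by the cyclic subgroup they generate; each cyclic subgroup of order d accounts for φ(d) elements.
Cyclic subgroups by order — order 1: 1; order 2: 3; order 4: 2; order 5: 1; order 10: 3; order 20: 2.
Total: 12.

12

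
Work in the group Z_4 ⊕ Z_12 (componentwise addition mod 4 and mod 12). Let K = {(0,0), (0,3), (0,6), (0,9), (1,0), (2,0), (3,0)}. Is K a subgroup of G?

No

|K| = 7 does not divide |G| = 48, so by Lagrange K is not a subgroup.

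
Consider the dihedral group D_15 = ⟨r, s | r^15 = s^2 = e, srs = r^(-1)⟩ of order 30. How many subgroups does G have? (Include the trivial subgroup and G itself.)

|G| = 30, so by Lagrange every subgroup order divides 30. Divisors: 1, 2, 3, 5, 6, 10, 15, 30.
Subgroups by order — order 1: 1; order 2: 15; order 3: 1; order 5: 1; order 6: 5; order 10: 3; order 15: 1; order 30: 1.
Total: 1 + 15 + 1 + 1 + 5 + 3 + 1 + 1 = 28.

28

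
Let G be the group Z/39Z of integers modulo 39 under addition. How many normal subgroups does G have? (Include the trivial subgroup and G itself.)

G is abelian, so every subgroup is normal.
G has 4 subgroups in total, hence 4 normal subgroups.

4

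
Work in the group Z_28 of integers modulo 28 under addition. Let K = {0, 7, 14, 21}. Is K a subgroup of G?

Yes

|K| = 4 divides |G| = 28, consistent with Lagrange.
K contains the identity, every element's inverse is in K, and K is closed under +: it is a subgroup.
In fact K = ⟨21⟩.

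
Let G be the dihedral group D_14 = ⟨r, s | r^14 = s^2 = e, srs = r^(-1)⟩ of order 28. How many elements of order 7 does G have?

The elements of order 7 are: r^2, r^4, r^6, r^8, r^10, r^12.
That's 6.

6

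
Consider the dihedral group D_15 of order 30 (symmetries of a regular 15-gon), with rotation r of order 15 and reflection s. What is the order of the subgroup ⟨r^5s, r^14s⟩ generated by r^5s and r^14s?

10

|⟨r^5s⟩| = 2 and |⟨r^14s⟩| = 2, so |H| is a multiple of lcm(2, 2) = 2 and divides |G| = 30.
Closing under the operation: H = {e, r^3, r^6, r^9, r^12, r^2s, r^5s, r^8s, r^11s, r^14s}, so |H| = 10.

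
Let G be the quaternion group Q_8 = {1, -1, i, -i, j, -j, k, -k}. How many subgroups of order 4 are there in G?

|G| = 8 and 4 | 8, so subgroups of order 4 are possible by Lagrange.
The subgroups of order 4 are: {1, -1, i, -i}; {1, -1, j, -j}; {1, -1, k, -k}.
So G has 3 subgroups of order 4.

3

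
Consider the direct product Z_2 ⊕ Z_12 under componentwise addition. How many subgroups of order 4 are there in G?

|G| = 24 and 4 | 24, so subgroups of order 4 are possible by Lagrange.
The subgroups of order 4 are: {(0,0), (0,3), (0,6), (0,9)}; {(0,0), (0,6), (1,0), (1,6)}; {(0,0), (0,6), (1,3), (1,9)}.
So G has 3 subgroups of order 4.

3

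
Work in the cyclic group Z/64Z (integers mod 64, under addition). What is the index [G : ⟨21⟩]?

1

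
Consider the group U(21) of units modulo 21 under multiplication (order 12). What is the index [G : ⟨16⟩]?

4

|⟨16⟩| = 3 and |G| = 12.
By Lagrange, [G : H] = |G|/|H| = 12/3 = 4.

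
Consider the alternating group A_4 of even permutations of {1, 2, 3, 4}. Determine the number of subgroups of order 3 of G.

|G| = 12 and 3 | 12, so subgroups of order 3 are possible by Lagrange.
The subgroups of order 3 are: {e, (1 2 3), (1 3 2)}; {e, (1 2 4), (1 4 2)}; {e, (1 3 4), (1 4 3)}; {e, (2 3 4), (2 4 3)}.
So G has 4 subgroups of order 3.

4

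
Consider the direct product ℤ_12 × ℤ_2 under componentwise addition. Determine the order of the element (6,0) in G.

The order of (6,0) in Z_12 × Z_2 is lcm(ord(6) in Z_12, ord(0) in Z_2).
ord(6) = 2 and ord(0) = 1, so |⟨(6,0)⟩| = lcm(2, 1) = 2.

2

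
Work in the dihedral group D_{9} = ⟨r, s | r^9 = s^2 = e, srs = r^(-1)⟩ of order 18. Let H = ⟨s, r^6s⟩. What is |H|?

|⟨s⟩| = 2 and |⟨r^6s⟩| = 2, so |H| is a multiple of lcm(2, 2) = 2 and divides |G| = 18.
Closing under the operation: H = {e, r^3, r^6, s, r^3s, r^6s}, so |H| = 6.

6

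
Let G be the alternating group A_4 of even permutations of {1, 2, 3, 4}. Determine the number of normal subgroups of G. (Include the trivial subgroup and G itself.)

G has 10 subgroups. Checking conjugation-invariance by order — order 1: 1/1 normal; order 2: 0/3 normal; order 3: 0/4 normal; order 4: 1/1 normal; order 12: 1/1 normal.
Total normal subgroups: 3.

3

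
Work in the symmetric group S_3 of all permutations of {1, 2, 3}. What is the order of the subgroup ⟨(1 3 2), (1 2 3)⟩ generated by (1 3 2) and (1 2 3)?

3

|⟨(1 3 2)⟩| = 3 and |⟨(1 2 3)⟩| = 3, so |H| is a multiple of lcm(3, 3) = 3 and divides |G| = 6.
Closing under the operation: H = {e, (1 2 3), (1 3 2)}, so |H| = 3.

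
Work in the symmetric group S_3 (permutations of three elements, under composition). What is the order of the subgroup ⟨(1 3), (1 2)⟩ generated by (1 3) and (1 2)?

|⟨(1 3)⟩| = 2 and |⟨(1 2)⟩| = 2, so |H| is a multiple of lcm(2, 2) = 2 and divides |G| = 6.
Closing {(1 3), (1 2)} under the group operation gives all of G, so |H| = 6.

6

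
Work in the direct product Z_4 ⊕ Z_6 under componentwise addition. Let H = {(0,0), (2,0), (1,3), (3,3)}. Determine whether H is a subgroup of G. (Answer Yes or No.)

|H| = 4 divides |G| = 24, consistent with Lagrange.
H contains the identity, every element's inverse is in H, and H is closed under +: it is a subgroup.
In fact H = ⟨(3,3)⟩.

Yes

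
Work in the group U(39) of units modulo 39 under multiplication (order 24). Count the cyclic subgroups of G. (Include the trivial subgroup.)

Group the elements of G by the cyclic subgroup they generate; each cyclic subgroup of order d accounts for φ(d) elements.
Cyclic subgroups by order — order 1: 1; order 2: 3; order 3: 1; order 4: 2; order 6: 3; order 12: 2.
Total: 12.

12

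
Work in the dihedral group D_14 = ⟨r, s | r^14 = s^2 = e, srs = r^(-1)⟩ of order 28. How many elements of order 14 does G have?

The elements of order 14 are: r, r^3, r^5, r^9, r^11, r^13.
That's 6.

6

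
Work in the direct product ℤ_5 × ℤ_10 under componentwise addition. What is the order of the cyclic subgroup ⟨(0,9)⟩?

The order of (0,9) in Z_5 × Z_10 is lcm(ord(0) in Z_5, ord(9) in Z_10).
ord(0) = 1 and ord(9) = 10, so |⟨(0,9)⟩| = lcm(1, 10) = 10.

10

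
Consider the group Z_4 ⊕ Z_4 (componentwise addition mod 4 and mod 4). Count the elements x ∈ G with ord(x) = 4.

12

An element (a,b) has order lcm(ord(a), ord(b)); count pairs with lcm equal to 4.
Enumerating gives 12 such elements.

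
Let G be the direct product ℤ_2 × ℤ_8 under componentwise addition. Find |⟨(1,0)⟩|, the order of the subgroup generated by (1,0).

The order of (1,0) in Z_2 × Z_8 is lcm(ord(1) in Z_2, ord(0) in Z_8).
ord(1) = 2 and ord(0) = 1, so |⟨(1,0)⟩| = lcm(2, 1) = 2.

2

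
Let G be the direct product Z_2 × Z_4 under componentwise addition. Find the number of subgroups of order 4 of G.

3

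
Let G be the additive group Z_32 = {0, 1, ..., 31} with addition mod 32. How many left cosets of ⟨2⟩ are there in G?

2

|⟨2⟩| = 16 and |G| = 32.
By Lagrange, [G : H] = |G|/|H| = 32/16 = 2.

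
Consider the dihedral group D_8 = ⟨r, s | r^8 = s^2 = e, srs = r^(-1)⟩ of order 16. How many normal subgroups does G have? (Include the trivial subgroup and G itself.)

G has 19 subgroups. Checking conjugation-invariance by order — order 1: 1/1 normal; order 2: 1/9 normal; order 4: 1/5 normal; order 8: 3/3 normal; order 16: 1/1 normal.
Total normal subgroups: 7.

7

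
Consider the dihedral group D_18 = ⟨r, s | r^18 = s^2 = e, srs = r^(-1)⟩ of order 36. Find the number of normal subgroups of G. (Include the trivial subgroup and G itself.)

G has 45 subgroups. Checking conjugation-invariance by order — order 1: 1/1 normal; order 2: 1/19 normal; order 3: 1/1 normal; order 4: 0/9 normal; order 6: 1/7 normal; order 9: 1/1 normal; order 12: 0/3 normal; order 18: 3/3 normal; order 36: 1/1 normal.
Total normal subgroups: 9.

9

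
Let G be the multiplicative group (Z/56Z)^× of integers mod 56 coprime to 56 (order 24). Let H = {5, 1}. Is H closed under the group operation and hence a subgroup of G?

5 ∈ H but its inverse 45 ∉ H, so H is not a subgroup.

No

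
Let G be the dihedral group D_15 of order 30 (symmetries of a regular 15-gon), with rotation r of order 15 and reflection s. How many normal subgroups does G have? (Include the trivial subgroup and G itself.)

G has 28 subgroups. Checking conjugation-invariance by order — order 1: 1/1 normal; order 2: 0/15 normal; order 3: 1/1 normal; order 5: 1/1 normal; order 6: 0/5 normal; order 10: 0/3 normal; order 15: 1/1 normal; order 30: 1/1 normal.
Total normal subgroups: 5.

5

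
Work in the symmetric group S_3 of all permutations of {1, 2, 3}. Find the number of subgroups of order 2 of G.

3

|G| = 6 and 2 | 6, so subgroups of order 2 are possible by Lagrange.
The subgroups of order 2 are: {e, (1 2)}; {e, (1 3)}; {e, (2 3)}.
So G has 3 subgroups of order 2.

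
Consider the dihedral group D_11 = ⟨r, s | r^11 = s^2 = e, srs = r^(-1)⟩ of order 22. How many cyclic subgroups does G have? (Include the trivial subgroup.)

13

Each element a generates a cyclic subgroup ⟨a⟩; distinct elements may generate the same one (a cyclic group of order d has φ(d) generators).
Cyclic subgroups by order — order 1: 1; order 2: 11; order 11: 1.
Total: 13.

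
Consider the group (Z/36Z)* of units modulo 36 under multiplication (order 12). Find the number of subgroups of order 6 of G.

3

|G| = 12 and 6 | 12, so subgroups of order 6 are possible by Lagrange.
The subgroups of order 6 are: {1, 11, 13, 23, 25, 35}; {1, 5, 13, 17, 25, 29}; {1, 7, 13, 19, 25, 31}.
So G has 3 subgroups of order 6.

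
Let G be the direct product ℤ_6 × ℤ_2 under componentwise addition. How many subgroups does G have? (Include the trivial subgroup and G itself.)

10

|G| = 12, so by Lagrange every subgroup order divides 12. Divisors: 1, 2, 3, 4, 6, 12.
Subgroups by order — order 1: 1; order 2: 3; order 3: 1; order 4: 1; order 6: 3; order 12: 1.
Total: 1 + 3 + 1 + 1 + 3 + 1 = 10.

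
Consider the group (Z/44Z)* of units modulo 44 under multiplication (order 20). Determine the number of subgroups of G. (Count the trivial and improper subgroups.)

10

|G| = 20, so by Lagrange every subgroup order divides 20. Divisors: 1, 2, 4, 5, 10, 20.
Subgroups by order — order 1: 1; order 2: 3; order 4: 1; order 5: 1; order 10: 3; order 20: 1.
Total: 1 + 3 + 1 + 1 + 3 + 1 = 10.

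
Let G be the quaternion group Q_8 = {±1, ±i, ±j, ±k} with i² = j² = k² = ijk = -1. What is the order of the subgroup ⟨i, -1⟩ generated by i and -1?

|⟨i⟩| = 4 and |⟨-1⟩| = 2, so |H| is a multiple of lcm(4, 2) = 4 and divides |G| = 8.
Closing under the operation: H = {1, -1, i, -i}, so |H| = 4.

4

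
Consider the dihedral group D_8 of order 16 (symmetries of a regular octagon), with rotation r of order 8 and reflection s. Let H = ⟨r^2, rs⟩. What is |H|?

8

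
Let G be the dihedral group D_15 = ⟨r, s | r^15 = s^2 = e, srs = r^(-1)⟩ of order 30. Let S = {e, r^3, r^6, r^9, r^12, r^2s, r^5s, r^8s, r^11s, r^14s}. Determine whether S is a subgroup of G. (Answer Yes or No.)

|S| = 10 divides |G| = 30, consistent with Lagrange.
S contains the identity, every element's inverse is in S, and S is closed under ·: it is a subgroup.

Yes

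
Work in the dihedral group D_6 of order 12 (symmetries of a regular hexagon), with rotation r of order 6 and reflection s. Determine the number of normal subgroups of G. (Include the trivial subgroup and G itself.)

7

G has 16 subgroups. Checking conjugation-invariance by order — order 1: 1/1 normal; order 2: 1/7 normal; order 3: 1/1 normal; order 4: 0/3 normal; order 6: 3/3 normal; order 12: 1/1 normal.
Total normal subgroups: 7.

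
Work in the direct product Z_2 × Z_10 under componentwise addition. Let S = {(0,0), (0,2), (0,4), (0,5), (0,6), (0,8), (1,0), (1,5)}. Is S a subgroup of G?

No

|S| = 8 does not divide |G| = 20, so by Lagrange S is not a subgroup.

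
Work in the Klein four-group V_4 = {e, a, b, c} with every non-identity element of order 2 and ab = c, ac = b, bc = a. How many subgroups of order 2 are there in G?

|G| = 4 and 2 | 4, so subgroups of order 2 are possible by Lagrange.
The subgroups of order 2 are: {e, a}; {e, b}; {e, c}.
So G has 3 subgroups of order 2.

3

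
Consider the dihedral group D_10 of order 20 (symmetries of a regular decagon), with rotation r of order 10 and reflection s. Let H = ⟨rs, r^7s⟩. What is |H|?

10

|⟨rs⟩| = 2 and |⟨r^7s⟩| = 2, so |H| is a multiple of lcm(2, 2) = 2 and divides |G| = 20.
Closing under the operation: H = {e, r^2, r^4, r^6, r^8, rs, r^3s, r^5s, r^7s, r^9s}, so |H| = 10.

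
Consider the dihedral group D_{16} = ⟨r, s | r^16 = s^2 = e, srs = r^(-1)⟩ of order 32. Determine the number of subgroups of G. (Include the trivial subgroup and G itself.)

36

|G| = 32, so by Lagrange every subgroup order divides 32. Divisors: 1, 2, 4, 8, 16, 32.
Subgroups by order — order 1: 1; order 2: 17; order 4: 9; order 8: 5; order 16: 3; order 32: 1.
Total: 1 + 17 + 9 + 5 + 3 + 1 = 36.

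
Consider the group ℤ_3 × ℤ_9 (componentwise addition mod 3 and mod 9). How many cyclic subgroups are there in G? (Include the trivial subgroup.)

8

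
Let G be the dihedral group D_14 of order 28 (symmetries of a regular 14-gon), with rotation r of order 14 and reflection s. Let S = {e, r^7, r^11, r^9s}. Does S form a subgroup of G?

No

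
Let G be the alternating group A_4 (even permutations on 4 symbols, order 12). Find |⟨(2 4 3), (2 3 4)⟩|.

3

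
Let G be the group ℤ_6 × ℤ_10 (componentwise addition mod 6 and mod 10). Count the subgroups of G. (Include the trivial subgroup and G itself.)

|G| = 60, so by Lagrange every subgroup order divides 60. Divisors: 1, 2, 3, 4, 5, 6, 10, 12, 15, 20, 30, 60.
Subgroups by order — order 1: 1; order 2: 3; order 3: 1; order 4: 1; order 5: 1; order 6: 3; order 10: 3; order 12: 1; order 15: 1; order 20: 1; order 30: 3; order 60: 1.
Total: 1 + 3 + 1 + 1 + 1 + 3 + 3 + 1 + 1 + 1 + 3 + 1 = 20.

20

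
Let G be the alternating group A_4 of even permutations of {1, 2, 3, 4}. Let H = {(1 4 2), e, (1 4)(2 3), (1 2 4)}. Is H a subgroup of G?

No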